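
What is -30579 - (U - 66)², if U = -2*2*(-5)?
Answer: -32695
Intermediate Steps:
U = 20 (U = -4*(-5) = 20)
-30579 - (U - 66)² = -30579 - (20 - 66)² = -30579 - 1*(-46)² = -30579 - 1*2116 = -30579 - 2116 = -32695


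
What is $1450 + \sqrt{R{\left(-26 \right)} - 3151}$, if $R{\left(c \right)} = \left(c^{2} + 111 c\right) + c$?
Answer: $1450 + i \sqrt{5387} \approx 1450.0 + 73.396 i$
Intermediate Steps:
$R{\left(c \right)} = c^{2} + 112 c$
$1450 + \sqrt{R{\left(-26 \right)} - 3151} = 1450 + \sqrt{- 26 \left(112 - 26\right) - 3151} = 1450 + \sqrt{\left(-26\right) 86 - 3151} = 1450 + \sqrt{-2236 - 3151} = 1450 + \sqrt{-5387} = 1450 + i \sqrt{5387}$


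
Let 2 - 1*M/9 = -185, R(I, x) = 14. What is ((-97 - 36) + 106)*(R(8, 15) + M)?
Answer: -45819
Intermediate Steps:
M = 1683 (M = 18 - 9*(-185) = 18 + 1665 = 1683)
((-97 - 36) + 106)*(R(8, 15) + M) = ((-97 - 36) + 106)*(14 + 1683) = (-133 + 106)*1697 = -27*1697 = -45819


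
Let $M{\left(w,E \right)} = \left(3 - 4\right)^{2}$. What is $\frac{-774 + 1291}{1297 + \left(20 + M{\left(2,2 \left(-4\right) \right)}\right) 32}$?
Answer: $\frac{47}{179} \approx 0.26257$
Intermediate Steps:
$M{\left(w,E \right)} = 1$ ($M{\left(w,E \right)} = \left(-1\right)^{2} = 1$)
$\frac{-774 + 1291}{1297 + \left(20 + M{\left(2,2 \left(-4\right) \right)}\right) 32} = \frac{-774 + 1291}{1297 + \left(20 + 1\right) 32} = \frac{517}{1297 + 21 \cdot 32} = \frac{517}{1297 + 672} = \frac{517}{1969} = 517 \cdot \frac{1}{1969} = \frac{47}{179}$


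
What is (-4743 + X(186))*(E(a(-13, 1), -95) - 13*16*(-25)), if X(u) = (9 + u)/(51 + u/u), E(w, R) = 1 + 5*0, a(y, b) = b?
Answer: -98595357/4 ≈ -2.4649e+7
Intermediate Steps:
E(w, R) = 1 (E(w, R) = 1 + 0 = 1)
X(u) = 9/52 + u/52 (X(u) = (9 + u)/(51 + 1) = (9 + u)/52 = (9 + u)*(1/52) = 9/52 + u/52)
(-4743 + X(186))*(E(a(-13, 1), -95) - 13*16*(-25)) = (-4743 + (9/52 + (1/52)*186))*(1 - 13*16*(-25)) = (-4743 + (9/52 + 93/26))*(1 - 208*(-25)) = (-4743 + 15/4)*(1 + 5200) = -18957/4*5201 = -98595357/4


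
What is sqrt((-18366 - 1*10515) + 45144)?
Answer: 3*sqrt(1807) ≈ 127.53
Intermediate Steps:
sqrt((-18366 - 1*10515) + 45144) = sqrt((-18366 - 10515) + 45144) = sqrt(-28881 + 45144) = sqrt(16263) = 3*sqrt(1807)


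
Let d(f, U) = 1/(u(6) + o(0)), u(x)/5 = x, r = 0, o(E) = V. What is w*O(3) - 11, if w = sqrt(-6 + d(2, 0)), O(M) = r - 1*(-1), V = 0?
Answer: -11 + I*sqrt(5370)/30 ≈ -11.0 + 2.4427*I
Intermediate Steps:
o(E) = 0
u(x) = 5*x
O(M) = 1 (O(M) = 0 - 1*(-1) = 0 + 1 = 1)
d(f, U) = 1/30 (d(f, U) = 1/(5*6 + 0) = 1/(30 + 0) = 1/30)
w = I*sqrt(5370)/30 (w = sqrt(-6 + 1/30) = sqrt(-179/30) = I*sqrt(5370)/30 ≈ 2.4427*I)
w*O(3) - 11 = (I*sqrt(5370)/30)*1 - 11 = I*sqrt(5370)/30 - 11 = -11 + I*sqrt(5370)/30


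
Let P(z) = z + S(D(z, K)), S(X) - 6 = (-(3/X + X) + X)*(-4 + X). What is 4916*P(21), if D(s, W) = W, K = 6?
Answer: 127816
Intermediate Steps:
S(X) = 6 - 3*(-4 + X)/X (S(X) = 6 + (-(3/X + X) + X)*(-4 + X) = 6 + (-(X + 3/X) + X)*(-4 + X) = 6 + ((-X - 3/X) + X)*(-4 + X) = 6 + (-3/X)*(-4 + X) = 6 - 3*(-4 + X)/X)
P(z) = 5 + z (P(z) = z + (3 + 12/6) = z + (3 + 12*(1/6)) = z + (3 + 2) = z + 5 = 5 + z)
4916*P(21) = 4916*(5 + 21) = 4916*26 = 127816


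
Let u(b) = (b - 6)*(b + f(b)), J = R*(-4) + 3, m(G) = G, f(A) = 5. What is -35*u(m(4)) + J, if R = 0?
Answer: 633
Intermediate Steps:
J = 3 (J = 0*(-4) + 3 = 0 + 3 = 3)
u(b) = (-6 + b)*(5 + b) (u(b) = (b - 6)*(b + 5) = (-6 + b)*(5 + b))
-35*u(m(4)) + J = -35*(-30 + 4**2 - 1*4) + 3 = -35*(-30 + 16 - 4) + 3 = -35*(-18) + 3 = 630 + 3 = 633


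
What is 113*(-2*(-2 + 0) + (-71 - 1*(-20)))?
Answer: -5311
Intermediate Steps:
113*(-2*(-2 + 0) + (-71 - 1*(-20))) = 113*(-2*(-2) + (-71 + 20)) = 113*(-1*(-4) - 51) = 113*(4 - 51) = 113*(-47) = -5311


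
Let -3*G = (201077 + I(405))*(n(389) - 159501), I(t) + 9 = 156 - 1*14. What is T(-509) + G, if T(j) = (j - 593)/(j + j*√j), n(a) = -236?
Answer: 1390566596779601/129795 - 551*I*√509/129795 ≈ 1.0714e+10 - 0.095775*I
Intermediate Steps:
I(t) = 133 (I(t) = -9 + (156 - 1*14) = -9 + (156 - 14) = -9 + 142 = 133)
G = 10713560590 (G = -(201077 + 133)*(-236 - 159501)/3 = -67070*(-159737) = -⅓*(-32140681770) = 10713560590)
T(j) = (-593 + j)/(j + j^(3/2))
T(-509) + G = (-593 - 509)/(-509 + (-509)^(3/2)) + 10713560590 = -1102/(-509 - 509*I*√509) + 10713560590 = 10713560590 - 1102/(-509 - 509*I*√509)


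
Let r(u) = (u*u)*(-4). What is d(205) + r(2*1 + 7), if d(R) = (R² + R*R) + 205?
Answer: 83931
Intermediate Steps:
d(R) = 205 + 2*R² (d(R) = (R² + R²) + 205 = 2*R² + 205 = 205 + 2*R²)
r(u) = -4*u² (r(u) = u²*(-4) = -4*u²)
d(205) + r(2*1 + 7) = (205 + 2*205²) - 4*(2*1 + 7)² = (205 + 2*42025) - 4*(2 + 7)² = (205 + 84050) - 4*9² = 84255 - 4*81 = 84255 - 324 = 83931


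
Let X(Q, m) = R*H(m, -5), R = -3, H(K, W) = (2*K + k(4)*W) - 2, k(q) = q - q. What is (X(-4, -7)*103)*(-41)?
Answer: -202704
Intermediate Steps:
k(q) = 0
H(K, W) = -2 + 2*K (H(K, W) = (2*K + 0*W) - 2 = (2*K + 0) - 2 = 2*K - 2 = -2 + 2*K)
X(Q, m) = 6 - 6*m (X(Q, m) = -3*(-2 + 2*m) = 6 - 6*m)
(X(-4, -7)*103)*(-41) = ((6 - 6*(-7))*103)*(-41) = ((6 + 42)*103)*(-41) = (48*103)*(-41) = 4944*(-41) = -202704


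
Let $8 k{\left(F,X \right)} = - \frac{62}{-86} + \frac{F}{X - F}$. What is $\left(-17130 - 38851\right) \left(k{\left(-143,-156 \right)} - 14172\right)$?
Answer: $\frac{34111070673}{43} \approx 7.9328 \cdot 10^{8}$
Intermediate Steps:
$k{\left(F,X \right)} = \frac{31}{344} + \frac{F}{8 \left(X - F\right)}$ ($k{\left(F,X \right)} = \frac{- \frac{62}{-86} + \frac{F}{X - F}}{8} = \frac{\left(-62\right) \left(- \frac{1}{86}\right) + \frac{F}{X - F}}{8} = \frac{\frac{31}{43} + \frac{F}{X - F}}{8} = \frac{31}{344} + \frac{F}{8 \left(X - F\right)}$)
$\left(-17130 - 38851\right) \left(k{\left(-143,-156 \right)} - 14172\right) = \left(-17130 - 38851\right) \left(\frac{\left(-31\right) \left(-156\right) - -1716}{344 \left(-143 - -156\right)} - 14172\right) = - 55981 \left(\frac{4836 + 1716}{344 \left(-143 + 156\right)} - 14172\right) = - 55981 \left(\frac{1}{344} \cdot \frac{1}{13} \cdot 6552 - 14172\right) = - 55981 \left(\frac{63}{43} - 14172\right) = \left(-55981\right) \left(- \frac{609333}{43}\right) = \frac{34111070673}{43}$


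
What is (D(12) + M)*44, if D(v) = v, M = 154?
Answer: 7304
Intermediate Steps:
(D(12) + M)*44 = (12 + 154)*44 = 166*44 = 7304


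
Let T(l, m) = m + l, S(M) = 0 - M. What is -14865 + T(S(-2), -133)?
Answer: -14996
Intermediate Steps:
S(M) = -M
T(l, m) = l + m
-14865 + T(S(-2), -133) = -14865 + (-1*(-2) - 133) = -14865 + (2 - 133) = -14865 - 131 = -14996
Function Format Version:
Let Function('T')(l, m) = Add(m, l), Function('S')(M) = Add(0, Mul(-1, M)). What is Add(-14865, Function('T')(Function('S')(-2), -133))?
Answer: -14996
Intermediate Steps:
Function('S')(M) = Mul(-1, M)
Function('T')(l, m) = Add(l, m)
Add(-14865, Function('T')(Function('S')(-2), -133)) = Add(-14865, Add(Mul(-1, -2), -133)) = Add(-14865, Add(2, -133)) = Add(-14865, -131) = -14996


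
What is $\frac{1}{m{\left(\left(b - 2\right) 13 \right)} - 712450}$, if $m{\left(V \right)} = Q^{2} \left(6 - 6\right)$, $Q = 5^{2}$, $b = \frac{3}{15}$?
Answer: $- \frac{1}{712450} \approx -1.4036 \cdot 10^{-6}$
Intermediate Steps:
$b = \frac{1}{5}$ ($b = 3 \cdot \frac{1}{15} = \frac{1}{5} \approx 0.2$)
$Q = 25$
$m{\left(V \right)} = 0$ ($m{\left(V \right)} = 25^{2} \left(6 - 6\right) = 625 \cdot 0 = 0$)
$\frac{1}{m{\left(\left(b - 2\right) 13 \right)} - 712450} = \frac{1}{0 - 712450} = \frac{1}{-712450} = - \frac{1}{712450}$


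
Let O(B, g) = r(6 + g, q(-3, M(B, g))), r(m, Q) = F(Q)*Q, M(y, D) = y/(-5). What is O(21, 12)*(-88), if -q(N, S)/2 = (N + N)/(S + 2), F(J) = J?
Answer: -28800/11 ≈ -2618.2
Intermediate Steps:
M(y, D) = -y/5 (M(y, D) = y*(-⅕) = -y/5)
q(N, S) = -4*N/(2 + S) (q(N, S) = -2*(N + N)/(S + 2) = -2*2*N/(2 + S) = -4*N/(2 + S))
r(m, Q) = Q² (r(m, Q) = Q*Q = Q²)
O(B, g) = 144/(2 - B/5)² (O(B, g) = (-4*(-3)/(2 - B/5))² = (12/(2 - B/5))² = 144/(2 - B/5)²)
O(21, 12)*(-88) = (3600/(-10 + 21)²)*(-88) = (3600/11²)*(-88) = (3600*(1/121))*(-88) = (3600/121)*(-88) = -28800/11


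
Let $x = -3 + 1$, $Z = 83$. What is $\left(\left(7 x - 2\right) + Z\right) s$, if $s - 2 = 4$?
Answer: $402$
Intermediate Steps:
$x = -2$
$s = 6$ ($s = 2 + 4 = 6$)
$\left(\left(7 x - 2\right) + Z\right) s = \left(\left(7 \left(-2\right) - 2\right) + 83\right) 6 = \left(\left(-14 - 2\right) + 83\right) 6 = \left(-16 + 83\right) 6 = 67 \cdot 6 = 402$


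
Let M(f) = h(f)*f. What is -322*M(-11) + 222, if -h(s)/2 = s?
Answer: 78146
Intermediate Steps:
h(s) = -2*s
M(f) = -2*f² (M(f) = (-2*f)*f = -2*f²)
-322*M(-11) + 222 = -(-644)*(-11)² + 222 = -(-644)*121 + 222 = -322*(-242) + 222 = 77924 + 222 = 78146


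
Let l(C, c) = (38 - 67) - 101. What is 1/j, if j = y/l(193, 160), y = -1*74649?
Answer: 130/74649 ≈ 0.0017415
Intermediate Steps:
l(C, c) = -130 (l(C, c) = -29 - 101 = -130)
y = -74649
j = 74649/130 (j = -74649/(-130) = -74649*(-1/130) = 74649/130 ≈ 574.22)
1/j = 1/(74649/130) = 130/74649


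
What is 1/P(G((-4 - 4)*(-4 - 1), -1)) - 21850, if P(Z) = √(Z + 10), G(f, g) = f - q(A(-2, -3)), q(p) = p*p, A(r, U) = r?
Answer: -21850 + √46/46 ≈ -21850.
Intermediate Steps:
q(p) = p²
G(f, g) = -4 + f (G(f, g) = f - 1*(-2)² = f - 1*4 = f - 4 = -4 + f)
P(Z) = √(10 + Z)
1/P(G((-4 - 4)*(-4 - 1), -1)) - 21850 = 1/(√(10 + (-4 + (-4 - 4)*(-4 - 1)))) - 21850 = 1/(√(10 + (-4 - 8*(-5)))) - 21850 = 1/(√(10 + (-4 + 40))) - 21850 = 1/(√(10 + 36)) - 21850 = 1/(√46) - 21850 = √46/46 - 21850 = -21850 + √46/46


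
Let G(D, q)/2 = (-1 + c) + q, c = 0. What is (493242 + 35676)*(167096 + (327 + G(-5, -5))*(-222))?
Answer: 51392846388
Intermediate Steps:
G(D, q) = -2 + 2*q (G(D, q) = 2*((-1 + 0) + q) = 2*(-1 + q) = -2 + 2*q)
(493242 + 35676)*(167096 + (327 + G(-5, -5))*(-222)) = (493242 + 35676)*(167096 + (327 + (-2 + 2*(-5)))*(-222)) = 528918*(167096 + (327 + (-2 - 10))*(-222)) = 528918*(167096 + (327 - 12)*(-222)) = 528918*(167096 + 315*(-222)) = 528918*(167096 - 69930) = 528918*97166 = 51392846388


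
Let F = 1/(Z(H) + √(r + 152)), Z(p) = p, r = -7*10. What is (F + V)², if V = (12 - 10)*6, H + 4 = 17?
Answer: 1117331/7569 - 2114*√82/7569 ≈ 145.09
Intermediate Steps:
r = -70
H = 13 (H = -4 + 17 = 13)
V = 12 (V = 2*6 = 12)
F = 1/(13 + √82) (F = 1/(13 + √(-70 + 152)) = 1/(13 + √82) ≈ 0.045340)
(F + V)² = ((13/87 - √82/87) + 12)² = (1057/87 - √82/87)²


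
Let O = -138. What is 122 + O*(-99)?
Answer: 13784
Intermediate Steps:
122 + O*(-99) = 122 - 138*(-99) = 122 + 13662 = 13784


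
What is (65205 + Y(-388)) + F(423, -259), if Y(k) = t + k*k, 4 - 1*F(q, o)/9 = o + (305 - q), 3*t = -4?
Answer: 657530/3 ≈ 2.1918e+5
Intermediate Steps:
t = -4/3 (t = (⅓)*(-4) = -4/3 ≈ -1.3333)
F(q, o) = -2709 - 9*o + 9*q (F(q, o) = 36 - 9*(o + (305 - q)) = 36 - 9*(305 + o - q) = 36 + (-2745 - 9*o + 9*q) = -2709 - 9*o + 9*q)
Y(k) = -4/3 + k² (Y(k) = -4/3 + k*k = -4/3 + k²)
(65205 + Y(-388)) + F(423, -259) = (65205 + (-4/3 + (-388)²)) + (-2709 - 9*(-259) + 9*423) = (65205 + (-4/3 + 150544)) + (-2709 + 2331 + 3807) = (65205 + 451628/3) + 3429 = 647243/3 + 3429 = 657530/3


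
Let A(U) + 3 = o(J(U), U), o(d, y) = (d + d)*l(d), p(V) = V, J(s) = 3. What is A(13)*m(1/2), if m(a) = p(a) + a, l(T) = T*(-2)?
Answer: -39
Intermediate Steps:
l(T) = -2*T
o(d, y) = -4*d**2 (o(d, y) = (d + d)*(-2*d) = (2*d)*(-2*d) = -4*d**2)
A(U) = -39 (A(U) = -3 - 4*3**2 = -3 - 4*9 = -3 - 36 = -39)
m(a) = 2*a (m(a) = a + a = 2*a)
A(13)*m(1/2) = -78/2 = -39*1 = -39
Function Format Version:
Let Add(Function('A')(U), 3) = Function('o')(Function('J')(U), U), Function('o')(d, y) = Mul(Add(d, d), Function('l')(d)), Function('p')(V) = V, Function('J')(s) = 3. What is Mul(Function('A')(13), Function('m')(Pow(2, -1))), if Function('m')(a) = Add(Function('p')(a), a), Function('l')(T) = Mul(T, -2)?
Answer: -39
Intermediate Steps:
Function('l')(T) = Mul(-2, T)
Function('o')(d, y) = Mul(-4, Pow(d, 2)) (Function('o')(d, y) = Mul(Add(d, d), Mul(-2, d)) = Mul(Mul(2, d), Mul(-2, d)) = Mul(-4, Pow(d, 2)))
Function('A')(U) = -39 (Function('A')(U) = Add(-3, Mul(-4, Pow(3, 2))) = Add(-3, Mul(-4, 9)) = Add(-3, -36) = -39)
Function('m')(a) = Mul(2, a) (Function('m')(a) = Add(a, a) = Mul(2, a))
Mul(Function('A')(13), Function('m')(Pow(2, -1))) = Mul(-39, Mul(2, Pow(2, -1))) = Mul(-39, Mul(2, Rational(1, 2))) = Mul(-39, 1) = -39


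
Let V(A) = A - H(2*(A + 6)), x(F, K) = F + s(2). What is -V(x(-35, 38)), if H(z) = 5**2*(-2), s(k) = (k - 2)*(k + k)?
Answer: -15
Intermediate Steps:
s(k) = 2*k*(-2 + k) (s(k) = (-2 + k)*(2*k) = 2*k*(-2 + k))
x(F, K) = F (x(F, K) = F + 2*2*(-2 + 2) = F + 2*2*0 = F + 0 = F)
H(z) = -50 (H(z) = 25*(-2) = -50)
V(A) = 50 + A (V(A) = A - 1*(-50) = A + 50 = 50 + A)
-V(x(-35, 38)) = -(50 - 35) = -1*15 = -15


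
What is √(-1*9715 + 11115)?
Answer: 10*√14 ≈ 37.417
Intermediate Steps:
√(-1*9715 + 11115) = √(-9715 + 11115) = √1400 = 10*√14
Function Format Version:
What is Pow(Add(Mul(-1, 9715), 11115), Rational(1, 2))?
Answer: Mul(10, Pow(14, Rational(1, 2))) ≈ 37.417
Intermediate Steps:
Pow(Add(Mul(-1, 9715), 11115), Rational(1, 2)) = Pow(Add(-9715, 11115), Rational(1, 2)) = Pow(1400, Rational(1, 2)) = Mul(10, Pow(14, Rational(1, 2)))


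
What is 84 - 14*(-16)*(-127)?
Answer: -28364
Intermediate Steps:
84 - 14*(-16)*(-127) = 84 + 224*(-127) = 84 - 28448 = -28364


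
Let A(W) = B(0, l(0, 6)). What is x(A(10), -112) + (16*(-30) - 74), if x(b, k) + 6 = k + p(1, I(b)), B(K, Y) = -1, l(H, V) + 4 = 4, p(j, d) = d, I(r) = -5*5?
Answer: -697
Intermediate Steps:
I(r) = -25
l(H, V) = 0 (l(H, V) = -4 + 4 = 0)
A(W) = -1
x(b, k) = -31 + k (x(b, k) = -6 + (k - 25) = -6 + (-25 + k) = -31 + k)
x(A(10), -112) + (16*(-30) - 74) = (-31 - 112) + (16*(-30) - 74) = -143 + (-480 - 74) = -143 - 554 = -697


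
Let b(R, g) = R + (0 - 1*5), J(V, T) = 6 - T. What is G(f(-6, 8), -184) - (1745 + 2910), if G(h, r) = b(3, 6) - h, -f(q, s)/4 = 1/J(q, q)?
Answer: -13970/3 ≈ -4656.7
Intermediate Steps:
b(R, g) = -5 + R (b(R, g) = R + (0 - 5) = R - 5 = -5 + R)
f(q, s) = -4/(6 - q)
G(h, r) = -2 - h (G(h, r) = (-5 + 3) - h = -2 - h)
G(f(-6, 8), -184) - (1745 + 2910) = (-2 - 4/(-6 - 6)) - (1745 + 2910) = (-2 - 4/(-12)) - 1*4655 = (-2 - 4*(-1)/12) - 4655 = (-2 - 1*(-⅓)) - 4655 = (-2 + ⅓) - 4655 = -5/3 - 4655 = -13970/3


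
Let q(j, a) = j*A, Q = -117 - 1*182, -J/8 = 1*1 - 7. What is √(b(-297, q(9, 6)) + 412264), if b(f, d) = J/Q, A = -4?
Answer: 2*√9214199878/299 ≈ 642.08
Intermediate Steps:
J = 48 (J = -8*(1*1 - 7) = -8*(1 - 7) = -8*(-6) = 48)
Q = -299 (Q = -117 - 182 = -299)
q(j, a) = -4*j (q(j, a) = j*(-4) = -4*j)
b(f, d) = -48/299 (b(f, d) = 48/(-299) = 48*(-1/299) = -48/299)
√(b(-297, q(9, 6)) + 412264) = √(-48/299 + 412264) = √(123266888/299) = 2*√9214199878/299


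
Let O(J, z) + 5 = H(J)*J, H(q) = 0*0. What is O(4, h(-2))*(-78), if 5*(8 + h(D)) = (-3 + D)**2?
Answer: 390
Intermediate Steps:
H(q) = 0
h(D) = -8 + (-3 + D)**2/5
O(J, z) = -5 (O(J, z) = -5 + 0*J = -5 + 0 = -5)
O(4, h(-2))*(-78) = -5*(-78) = 390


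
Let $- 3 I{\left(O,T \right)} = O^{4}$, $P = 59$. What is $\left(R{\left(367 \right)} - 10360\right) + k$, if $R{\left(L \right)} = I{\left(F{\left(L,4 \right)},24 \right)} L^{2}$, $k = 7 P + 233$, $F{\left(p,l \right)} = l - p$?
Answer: $-779538149730957$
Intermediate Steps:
$I{\left(O,T \right)} = - \frac{O^{4}}{3}$
$k = 646$ ($k = 7 \cdot 59 + 233 = 413 + 233 = 646$)
$R{\left(L \right)} = - \frac{L^{2} \left(4 - L\right)^{4}}{3}$ ($R{\left(L \right)} = - \frac{\left(4 - L\right)^{4}}{3} L^{2} = - \frac{L^{2} \left(4 - L\right)^{4}}{3}$)
$\left(R{\left(367 \right)} - 10360\right) + k = \left(- \frac{367^{2} \left(-4 + 367\right)^{4}}{3} - 10360\right) + 646 = \left(\left(- \frac{1}{3}\right) 134689 \cdot 363^{4} - 10360\right) + 646 = \left(\left(- \frac{1}{3}\right) 134689 \cdot 17363069361 - 10360\right) + 646 = \left(-779538149721243 - 10360\right) + 646 = -779538149731603 + 646 = -779538149730957$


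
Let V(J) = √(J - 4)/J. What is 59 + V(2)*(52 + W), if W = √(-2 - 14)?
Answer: 59 + √2*(-2 + 26*I) ≈ 56.172 + 36.77*I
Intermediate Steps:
V(J) = √(-4 + J)/J
W = 4*I (W = √(-16) = 4*I ≈ 4.0*I)
59 + V(2)*(52 + W) = 59 + (√(-4 + 2)/2)*(52 + 4*I) = 59 + (√(-2)/2)*(52 + 4*I) = 59 + ((I*√2)/2)*(52 + 4*I) = 59 + (I*√2/2)*(52 + 4*I) = 59 + I*√2*(52 + 4*I)/2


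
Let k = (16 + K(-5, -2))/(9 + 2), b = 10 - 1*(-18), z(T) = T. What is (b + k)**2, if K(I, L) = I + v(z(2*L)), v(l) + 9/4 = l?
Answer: 1565001/1936 ≈ 808.37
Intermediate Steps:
v(l) = -9/4 + l
K(I, L) = -9/4 + I + 2*L (K(I, L) = I + (-9/4 + 2*L) = -9/4 + I + 2*L)
b = 28 (b = 10 + 18 = 28)
k = 19/44 (k = (16 + (-9/4 - 5 + 2*(-2)))/(9 + 2) = (16 + (-9/4 - 5 - 4))/11 = (16 - 45/4)*(1/11) = (19/4)*(1/11) = 19/44 ≈ 0.43182)
(b + k)**2 = (28 + 19/44)**2 = (1251/44)**2 = 1565001/1936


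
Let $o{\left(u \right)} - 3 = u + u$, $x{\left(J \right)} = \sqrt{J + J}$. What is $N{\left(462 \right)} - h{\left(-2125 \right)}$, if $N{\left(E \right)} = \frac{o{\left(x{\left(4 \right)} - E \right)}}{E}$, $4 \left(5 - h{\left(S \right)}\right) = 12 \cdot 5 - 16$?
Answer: $\frac{617}{154} + \frac{2 \sqrt{2}}{231} \approx 4.0187$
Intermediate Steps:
$x{\left(J \right)} = \sqrt{2} \sqrt{J}$ ($x{\left(J \right)} = \sqrt{2 J} = \sqrt{2} \sqrt{J}$)
$h{\left(S \right)} = -6$ ($h{\left(S \right)} = 5 - \frac{12 \cdot 5 - 16}{4} = 5 - \frac{60 - 16}{4} = 5 - 11 = -6$)
$o{\left(u \right)} = 3 + 2 u$ ($o{\left(u \right)} = 3 + \left(u + u\right) = 3 + 2 u$)
$N{\left(E \right)} = \frac{3 - 2 E + 4 \sqrt{2}}{E}$ ($N{\left(E \right)} = \frac{3 + 2 \left(\sqrt{2} \sqrt{4} - E\right)}{E} = \frac{3 + 2 \left(\sqrt{2} \cdot 2 - E\right)}{E} = \frac{3 + 2 \left(2 \sqrt{2} - E\right)}{E} = \frac{3 + 2 \left(- E + 2 \sqrt{2}\right)}{E} = \frac{3 - \left(- 4 \sqrt{2} + 2 E\right)}{E} = \frac{3 - 2 E + 4 \sqrt{2}}{E}$)
$N{\left(462 \right)} - h{\left(-2125 \right)} = \frac{3 - 924 + 4 \sqrt{2}}{462} - -6 = \frac{3 - 924 + 4 \sqrt{2}}{462} + 6 = \frac{-921 + 4 \sqrt{2}}{462} + 6 = \left(- \frac{307}{154} + \frac{2 \sqrt{2}}{231}\right) + 6 = \frac{617}{154} + \frac{2 \sqrt{2}}{231}$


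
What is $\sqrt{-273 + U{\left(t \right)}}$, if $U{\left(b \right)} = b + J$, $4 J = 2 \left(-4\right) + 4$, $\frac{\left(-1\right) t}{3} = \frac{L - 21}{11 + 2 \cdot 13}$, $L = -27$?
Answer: $\frac{i \sqrt{369778}}{37} \approx 16.435 i$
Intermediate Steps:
$t = \frac{144}{37}$ ($t = - 3 \frac{-27 - 21}{11 + 2 \cdot 13} = - 3 \left(- \frac{48}{11 + 26}\right) = - 3 \left(- \frac{48}{37}\right) = - 3 \left(\left(-48\right) \frac{1}{37}\right) = \left(-3\right) \left(- \frac{48}{37}\right) = \frac{144}{37} \approx 3.8919$)
$J = -1$ ($J = \frac{2 \left(-4\right) + 4}{4} = \frac{-8 + 4}{4} = \frac{1}{4} \left(-4\right) = -1$)
$U{\left(b \right)} = -1 + b$ ($U{\left(b \right)} = b - 1 = -1 + b$)
$\sqrt{-273 + U{\left(t \right)}} = \sqrt{-273 + \left(-1 + \frac{144}{37}\right)} = \sqrt{-273 + \frac{107}{37}} = \sqrt{- \frac{9994}{37}} = \frac{i \sqrt{369778}}{37}$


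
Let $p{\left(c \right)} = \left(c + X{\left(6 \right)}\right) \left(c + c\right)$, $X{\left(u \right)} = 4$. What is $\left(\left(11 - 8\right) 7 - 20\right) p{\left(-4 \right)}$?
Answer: $0$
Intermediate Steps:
$p{\left(c \right)} = 2 c \left(4 + c\right)$ ($p{\left(c \right)} = \left(c + 4\right) \left(c + c\right) = \left(4 + c\right) 2 c = 2 c \left(4 + c\right)$)
$\left(\left(11 - 8\right) 7 - 20\right) p{\left(-4 \right)} = \left(\left(11 - 8\right) 7 - 20\right) 2 \left(-4\right) \left(4 - 4\right) = \left(\left(11 - 8\right) 7 - 20\right) 2 \left(-4\right) 0 = \left(3 \cdot 7 - 20\right) 0 = \left(21 - 20\right) 0 = 1 \cdot 0 = 0$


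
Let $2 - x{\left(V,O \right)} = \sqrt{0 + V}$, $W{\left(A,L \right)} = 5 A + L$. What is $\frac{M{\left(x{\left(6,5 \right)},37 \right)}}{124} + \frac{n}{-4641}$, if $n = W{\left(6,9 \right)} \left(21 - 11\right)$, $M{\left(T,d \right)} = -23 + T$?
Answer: $- \frac{3739}{14756} - \frac{\sqrt{6}}{124} \approx -0.27314$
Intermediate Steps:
$W{\left(A,L \right)} = L + 5 A$
$x{\left(V,O \right)} = 2 - \sqrt{V}$ ($x{\left(V,O \right)} = 2 - \sqrt{0 + V} = 2 - \sqrt{V}$)
$n = 390$ ($n = \left(9 + 5 \cdot 6\right) \left(21 - 11\right) = \left(9 + 30\right) 10 = 39 \cdot 10 = 390$)
$\frac{M{\left(x{\left(6,5 \right)},37 \right)}}{124} + \frac{n}{-4641} = \frac{-23 + \left(2 - \sqrt{6}\right)}{124} + \frac{390}{-4641} = \left(-21 - \sqrt{6}\right) \frac{1}{124} + 390 \left(- \frac{1}{4641}\right) = \left(- \frac{21}{124} - \frac{\sqrt{6}}{124}\right) - \frac{10}{119} = - \frac{3739}{14756} - \frac{\sqrt{6}}{124}$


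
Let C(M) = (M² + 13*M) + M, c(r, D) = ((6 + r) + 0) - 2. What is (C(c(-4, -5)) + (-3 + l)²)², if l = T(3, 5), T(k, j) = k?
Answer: 0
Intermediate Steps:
l = 3
c(r, D) = 4 + r (c(r, D) = (6 + r) - 2 = 4 + r)
C(M) = M² + 14*M
(C(c(-4, -5)) + (-3 + l)²)² = ((4 - 4)*(14 + (4 - 4)) + (-3 + 3)²)² = (0*(14 + 0) + 0²)² = (0*14 + 0)² = (0 + 0)² = 0² = 0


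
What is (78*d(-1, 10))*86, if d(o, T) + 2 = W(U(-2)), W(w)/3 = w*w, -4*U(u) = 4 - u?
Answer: 31863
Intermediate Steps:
U(u) = -1 + u/4 (U(u) = -(4 - u)/4 = -1 + u/4)
W(w) = 3*w² (W(w) = 3*(w*w) = 3*w²)
d(o, T) = 19/4 (d(o, T) = -2 + 3*(-1 + (¼)*(-2))² = -2 + 3*(-1 - ½)² = -2 + 3*(-3/2)² = -2 + 3*(9/4) = -2 + 27/4 = 19/4)
(78*d(-1, 10))*86 = (78*(19/4))*86 = (741/2)*86 = 31863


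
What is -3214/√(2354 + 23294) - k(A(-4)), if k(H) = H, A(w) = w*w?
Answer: -16 - 1607*√1603/3206 ≈ -36.069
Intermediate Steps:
A(w) = w²
-3214/√(2354 + 23294) - k(A(-4)) = -3214/√(2354 + 23294) - 1*(-4)² = -3214*√1603/6412 - 1*16 = -3214*√1603/6412 - 16 = -1607*√1603/3206 - 16 = -16 - 1607*√1603/3206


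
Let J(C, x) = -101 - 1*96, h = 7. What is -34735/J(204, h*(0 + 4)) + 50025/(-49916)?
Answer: 1723977335/9833452 ≈ 175.32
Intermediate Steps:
J(C, x) = -197 (J(C, x) = -101 - 96 = -197)
-34735/J(204, h*(0 + 4)) + 50025/(-49916) = -34735/(-197) + 50025/(-49916) = -34735*(-1/197) + 50025*(-1/49916) = 34735/197 - 50025/49916 = 1723977335/9833452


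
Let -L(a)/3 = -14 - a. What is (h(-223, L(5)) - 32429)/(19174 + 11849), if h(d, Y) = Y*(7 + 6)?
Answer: -31688/31023 ≈ -1.0214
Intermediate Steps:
L(a) = 42 + 3*a (L(a) = -3*(-14 - a) = 42 + 3*a)
h(d, Y) = 13*Y (h(d, Y) = Y*13 = 13*Y)
(h(-223, L(5)) - 32429)/(19174 + 11849) = (13*(42 + 3*5) - 32429)/(19174 + 11849) = (13*(42 + 15) - 32429)/31023 = (13*57 - 32429)*(1/31023) = (741 - 32429)*(1/31023) = -31688*1/31023 = -31688/31023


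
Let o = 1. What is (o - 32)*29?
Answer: -899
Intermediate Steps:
(o - 32)*29 = (1 - 32)*29 = -31*29 = -899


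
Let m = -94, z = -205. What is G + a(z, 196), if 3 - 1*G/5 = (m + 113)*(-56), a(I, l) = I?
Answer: 5130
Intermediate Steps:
G = 5335 (G = 15 - 5*(-94 + 113)*(-56) = 15 - 95*(-56) = 15 - 5*(-1064) = 15 + 5320 = 5335)
G + a(z, 196) = 5335 - 205 = 5130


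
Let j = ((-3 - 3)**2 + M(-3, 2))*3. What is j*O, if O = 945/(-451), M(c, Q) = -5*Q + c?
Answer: -65205/451 ≈ -144.58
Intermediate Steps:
M(c, Q) = c - 5*Q
j = 69 (j = ((-3 - 3)**2 + (-3 - 5*2))*3 = ((-6)**2 + (-3 - 10))*3 = (36 - 13)*3 = 23*3 = 69)
O = -945/451 (O = 945*(-1/451) = -945/451 ≈ -2.0953)
j*O = 69*(-945/451) = -65205/451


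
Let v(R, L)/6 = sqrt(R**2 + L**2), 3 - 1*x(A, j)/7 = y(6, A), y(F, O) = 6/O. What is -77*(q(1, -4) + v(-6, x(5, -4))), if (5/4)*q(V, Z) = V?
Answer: -308/5 - 1386*sqrt(541)/5 ≈ -6509.1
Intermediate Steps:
q(V, Z) = 4*V/5
x(A, j) = 21 - 42/A
v(R, L) = 6*sqrt(L**2 + R**2) (v(R, L) = 6*sqrt(R**2 + L**2) = 6*sqrt(L**2 + R**2))
-77*(q(1, -4) + v(-6, x(5, -4))) = -77*((4/5)*1 + 6*sqrt((21 - 42/5)**2 + (-6)**2)) = -77*(4/5 + 6*sqrt((21 - 42*1/5)**2 + 36)) = -77*(4/5 + 6*sqrt((21 - 42/5)**2 + 36)) = -77*(4/5 + 6*sqrt((63/5)**2 + 36)) = -77*(4/5 + 6*sqrt(3969/25 + 36)) = -77*(4/5 + 6*sqrt(4869/25)) = -77*(4/5 + 6*(3*sqrt(541)/5)) = -77*(4/5 + 18*sqrt(541)/5) = -308/5 - 1386*sqrt(541)/5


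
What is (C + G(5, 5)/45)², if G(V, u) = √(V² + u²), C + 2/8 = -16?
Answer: 342257/1296 - 65*√2/18 ≈ 258.98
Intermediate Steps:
C = -65/4 (C = -¼ - 16 = -65/4 ≈ -16.250)
(C + G(5, 5)/45)² = (-65/4 + √(5² + 5²)/45)² = (-65/4 + √(25 + 25)*(1/45))² = (-65/4 + √50*(1/45))² = (-65/4 + (5*√2)*(1/45))² = (-65/4 + √2/9)²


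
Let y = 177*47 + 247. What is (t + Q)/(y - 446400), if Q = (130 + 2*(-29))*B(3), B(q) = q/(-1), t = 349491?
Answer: -349275/437834 ≈ -0.79773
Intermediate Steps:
B(q) = -q (B(q) = q*(-1) = -q)
y = 8566 (y = 8319 + 247 = 8566)
Q = -216 (Q = (130 + 2*(-29))*(-1*3) = (130 - 58)*(-3) = 72*(-3) = -216)
(t + Q)/(y - 446400) = (349491 - 216)/(8566 - 446400) = 349275/(-437834) = 349275*(-1/437834) = -349275/437834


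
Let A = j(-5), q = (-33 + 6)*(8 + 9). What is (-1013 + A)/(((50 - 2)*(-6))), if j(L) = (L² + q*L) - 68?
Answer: -413/96 ≈ -4.3021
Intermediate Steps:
q = -459 (q = -27*17 = -459)
j(L) = -68 + L² - 459*L (j(L) = (L² - 459*L) - 68 = -68 + L² - 459*L)
A = 2252 (A = -68 + (-5)² - 459*(-5) = -68 + 25 + 2295 = 2252)
(-1013 + A)/(((50 - 2)*(-6))) = (-1013 + 2252)/(((50 - 2)*(-6))) = 1239/((48*(-6))) = 1239/(-288) = 1239*(-1/288) = -413/96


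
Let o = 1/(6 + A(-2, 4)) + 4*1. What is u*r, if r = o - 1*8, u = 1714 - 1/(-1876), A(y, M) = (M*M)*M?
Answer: -179422947/26264 ≈ -6831.5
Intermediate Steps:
A(y, M) = M**3 (A(y, M) = M**2*M = M**3)
o = 281/70 (o = 1/(6 + 4**3) + 4*1 = 1/(6 + 64) + 4 = 1/70 + 4 = 281/70 ≈ 4.0143)
u = 3215465/1876 (u = 1714 - 1*(-1/1876) = 1714 + 1/1876 = 3215465/1876 ≈ 1714.0)
r = -279/70 (r = 281/70 - 1*8 = 281/70 - 8 = -279/70 ≈ -3.9857)
u*r = (3215465/1876)*(-279/70) = -179422947/26264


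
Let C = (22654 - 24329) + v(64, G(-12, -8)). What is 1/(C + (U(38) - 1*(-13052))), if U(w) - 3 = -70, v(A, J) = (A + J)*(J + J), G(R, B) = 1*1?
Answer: 1/11440 ≈ 8.7413e-5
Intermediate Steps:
G(R, B) = 1
v(A, J) = 2*J*(A + J) (v(A, J) = (A + J)*(2*J) = 2*J*(A + J))
U(w) = -67 (U(w) = 3 - 70 = -67)
C = -1545 (C = (22654 - 24329) + 2*1*(64 + 1) = -1675 + 2*1*65 = -1675 + 130 = -1545)
1/(C + (U(38) - 1*(-13052))) = 1/(-1545 + (-67 - 1*(-13052))) = 1/(-1545 + (-67 + 13052)) = 1/(-1545 + 12985) = 1/11440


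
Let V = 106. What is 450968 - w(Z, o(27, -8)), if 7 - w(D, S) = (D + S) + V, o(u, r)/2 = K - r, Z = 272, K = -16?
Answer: 451323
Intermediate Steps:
o(u, r) = -32 - 2*r (o(u, r) = 2*(-16 - r) = -32 - 2*r)
w(D, S) = -99 - D - S (w(D, S) = 7 - ((D + S) + 106) = 7 - (106 + D + S) = 7 + (-106 - D - S) = -99 - D - S)
450968 - w(Z, o(27, -8)) = 450968 - (-99 - 1*272 - (-32 - 2*(-8))) = 450968 - (-99 - 272 - (-32 + 16)) = 450968 - (-99 - 272 - 1*(-16)) = 450968 - (-99 - 272 + 16) = 450968 - 1*(-355) = 450968 + 355 = 451323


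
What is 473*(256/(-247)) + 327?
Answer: -40319/247 ≈ -163.23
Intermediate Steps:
473*(256/(-247)) + 327 = 473*(256*(-1/247)) + 327 = 473*(-256/247) + 327 = -121088/247 + 327 = -40319/247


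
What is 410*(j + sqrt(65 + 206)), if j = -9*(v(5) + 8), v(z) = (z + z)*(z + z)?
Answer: -398520 + 410*sqrt(271) ≈ -3.9177e+5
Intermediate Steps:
v(z) = 4*z**2 (v(z) = (2*z)*(2*z) = 4*z**2)
j = -972 (j = -9*(4*5**2 + 8) = -9*(4*25 + 8) = -9*(100 + 8) = -9*108 = -972)
410*(j + sqrt(65 + 206)) = 410*(-972 + sqrt(65 + 206)) = 410*(-972 + sqrt(271)) = -398520 + 410*sqrt(271)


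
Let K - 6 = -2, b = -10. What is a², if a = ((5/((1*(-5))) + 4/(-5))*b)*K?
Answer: 5184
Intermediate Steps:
K = 4 (K = 6 - 2 = 4)
a = 72 (a = ((5/((1*(-5))) + 4/(-5))*(-10))*4 = ((5/(-5) + 4*(-⅕))*(-10))*4 = ((5*(-⅕) - ⅘)*(-10))*4 = ((-1 - ⅘)*(-10))*4 = -9/5*(-10)*4 = 18*4 = 72)
a² = 72² = 5184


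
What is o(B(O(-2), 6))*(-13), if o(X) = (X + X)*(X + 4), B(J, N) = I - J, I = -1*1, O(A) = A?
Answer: -130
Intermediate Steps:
I = -1
B(J, N) = -1 - J
o(X) = 2*X*(4 + X) (o(X) = (2*X)*(4 + X) = 2*X*(4 + X))
o(B(O(-2), 6))*(-13) = (2*(-1 - 1*(-2))*(4 + (-1 - 1*(-2))))*(-13) = (2*(-1 + 2)*(4 + (-1 + 2)))*(-13) = (2*1*(4 + 1))*(-13) = (2*1*5)*(-13) = 10*(-13) = -130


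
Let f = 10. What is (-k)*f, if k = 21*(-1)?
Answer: 210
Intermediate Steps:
k = -21
(-k)*f = -1*(-21)*10 = 21*10 = 210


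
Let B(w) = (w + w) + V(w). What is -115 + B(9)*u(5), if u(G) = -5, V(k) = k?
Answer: -250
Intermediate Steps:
B(w) = 3*w (B(w) = (w + w) + w = 2*w + w = 3*w)
-115 + B(9)*u(5) = -115 + (3*9)*(-5) = -115 + 27*(-5) = -115 - 135 = -250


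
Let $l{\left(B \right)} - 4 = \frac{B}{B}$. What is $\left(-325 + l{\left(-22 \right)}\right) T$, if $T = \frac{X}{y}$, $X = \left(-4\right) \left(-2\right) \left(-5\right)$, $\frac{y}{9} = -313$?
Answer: $- \frac{12800}{2817} \approx -4.5438$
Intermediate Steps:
$y = -2817$ ($y = 9 \left(-313\right) = -2817$)
$l{\left(B \right)} = 5$ ($l{\left(B \right)} = 4 + \frac{B}{B} = 4 + 1 = 5$)
$X = -40$ ($X = 8 \left(-5\right) = -40$)
$T = \frac{40}{2817}$ ($T = - \frac{40}{-2817} = \left(-40\right) \left(- \frac{1}{2817}\right) = \frac{40}{2817} \approx 0.014199$)
$\left(-325 + l{\left(-22 \right)}\right) T = \left(-325 + 5\right) \frac{40}{2817} = \left(-320\right) \frac{40}{2817} = - \frac{12800}{2817}$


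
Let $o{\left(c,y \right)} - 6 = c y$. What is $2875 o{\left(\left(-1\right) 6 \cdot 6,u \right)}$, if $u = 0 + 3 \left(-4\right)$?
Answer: $1259250$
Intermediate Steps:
$u = -12$ ($u = 0 - 12 = -12$)
$o{\left(c,y \right)} = 6 + c y$
$2875 o{\left(\left(-1\right) 6 \cdot 6,u \right)} = 2875 \left(6 + \left(-1\right) 6 \cdot 6 \left(-12\right)\right) = 2875 \left(6 + \left(-6\right) 6 \left(-12\right)\right) = 2875 \left(6 - -432\right) = 2875 \left(6 + 432\right) = 2875 \cdot 438 = 1259250$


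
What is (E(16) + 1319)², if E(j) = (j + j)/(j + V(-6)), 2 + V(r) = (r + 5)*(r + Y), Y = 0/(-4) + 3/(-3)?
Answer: 769008361/441 ≈ 1.7438e+6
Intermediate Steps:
Y = -1 (Y = 0*(-¼) + 3*(-⅓) = 0 - 1 = -1)
V(r) = -2 + (-1 + r)*(5 + r) (V(r) = -2 + (r + 5)*(r - 1) = -2 + (5 + r)*(-1 + r) = -2 + (-1 + r)*(5 + r))
E(j) = 2*j/(5 + j) (E(j) = (j + j)/(j + (-7 + (-6)² + 4*(-6))) = (2*j)/(j + (-7 + 36 - 24)) = (2*j)/(j + 5) = (2*j)/(5 + j) = 2*j/(5 + j))
(E(16) + 1319)² = (2*16/(5 + 16) + 1319)² = (2*16/21 + 1319)² = (2*16*(1/21) + 1319)² = (32/21 + 1319)² = (27731/21)² = 769008361/441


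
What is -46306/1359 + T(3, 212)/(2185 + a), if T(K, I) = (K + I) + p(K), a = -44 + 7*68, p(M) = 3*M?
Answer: -120878386/3556503 ≈ -33.988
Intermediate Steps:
a = 432 (a = -44 + 476 = 432)
T(K, I) = I + 4*K (T(K, I) = (K + I) + 3*K = (I + K) + 3*K = I + 4*K)
-46306/1359 + T(3, 212)/(2185 + a) = -46306/1359 + (212 + 4*3)/(2185 + 432) = -46306*1/1359 + (212 + 12)/2617 = -46306/1359 + 224*(1/2617) = -46306/1359 + 224/2617 = -120878386/3556503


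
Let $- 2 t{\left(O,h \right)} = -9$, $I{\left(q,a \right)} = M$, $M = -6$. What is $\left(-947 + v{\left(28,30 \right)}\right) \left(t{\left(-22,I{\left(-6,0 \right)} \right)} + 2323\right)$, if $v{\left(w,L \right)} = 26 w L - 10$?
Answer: $\frac{97210365}{2} \approx 4.8605 \cdot 10^{7}$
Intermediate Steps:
$v{\left(w,L \right)} = -10 + 26 L w$ ($v{\left(w,L \right)} = 26 L w - 10 = -10 + 26 L w$)
$I{\left(q,a \right)} = -6$
$t{\left(O,h \right)} = \frac{9}{2}$ ($t{\left(O,h \right)} = \left(- \frac{1}{2}\right) \left(-9\right) = \frac{9}{2}$)
$\left(-947 + v{\left(28,30 \right)}\right) \left(t{\left(-22,I{\left(-6,0 \right)} \right)} + 2323\right) = \left(-947 - \left(10 - 21840\right)\right) \left(\frac{9}{2} + 2323\right) = \left(-947 + \left(-10 + 21840\right)\right) \frac{4655}{2} = \left(-947 + 21830\right) \frac{4655}{2} = 20883 \cdot \frac{4655}{2} = \frac{97210365}{2}$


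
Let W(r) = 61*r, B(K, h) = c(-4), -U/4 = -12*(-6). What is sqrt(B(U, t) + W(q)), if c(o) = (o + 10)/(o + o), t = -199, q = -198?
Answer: I*sqrt(48315)/2 ≈ 109.9*I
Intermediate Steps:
U = -288 (U = -(-48)*(-6) = -4*72 = -288)
c(o) = (10 + o)/(2*o) (c(o) = (10 + o)/((2*o)) = (10 + o)*(1/(2*o)) = (10 + o)/(2*o))
B(K, h) = -3/4 (B(K, h) = (1/2)*(10 - 4)/(-4) = (1/2)*(-1/4)*6 = -3/4)
sqrt(B(U, t) + W(q)) = sqrt(-3/4 + 61*(-198)) = sqrt(-3/4 - 12078) = sqrt(-48315/4) = I*sqrt(48315)/2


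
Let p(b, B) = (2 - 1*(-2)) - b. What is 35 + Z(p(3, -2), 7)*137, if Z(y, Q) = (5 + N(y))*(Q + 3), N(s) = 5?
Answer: 13735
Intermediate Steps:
p(b, B) = 4 - b (p(b, B) = (2 + 2) - b = 4 - b)
Z(y, Q) = 30 + 10*Q (Z(y, Q) = (5 + 5)*(Q + 3) = 10*(3 + Q) = 30 + 10*Q)
35 + Z(p(3, -2), 7)*137 = 35 + (30 + 10*7)*137 = 35 + (30 + 70)*137 = 35 + 100*137 = 35 + 13700 = 13735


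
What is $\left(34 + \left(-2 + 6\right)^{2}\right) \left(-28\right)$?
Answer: $-1400$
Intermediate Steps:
$\left(34 + \left(-2 + 6\right)^{2}\right) \left(-28\right) = \left(34 + 4^{2}\right) \left(-28\right) = \left(34 + 16\right) \left(-28\right) = 50 \left(-28\right) = -1400$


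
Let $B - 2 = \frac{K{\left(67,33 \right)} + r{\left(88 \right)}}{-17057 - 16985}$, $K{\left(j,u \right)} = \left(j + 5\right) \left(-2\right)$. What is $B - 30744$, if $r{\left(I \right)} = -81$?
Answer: $- \frac{1046518939}{34042} \approx -30742.0$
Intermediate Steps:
$K{\left(j,u \right)} = -10 - 2 j$ ($K{\left(j,u \right)} = \left(5 + j\right) \left(-2\right) = -10 - 2 j$)
$B = \frac{68309}{34042}$ ($B = 2 + \frac{\left(-10 - 134\right) - 81}{-17057 - 16985} = 2 + \frac{\left(-10 - 134\right) - 81}{-34042} = 2 + \left(-144 - 81\right) \left(- \frac{1}{34042}\right) = 2 - - \frac{225}{34042} = 2 + \frac{225}{34042} = \frac{68309}{34042} \approx 2.0066$)
$B - 30744 = \frac{68309}{34042} - 30744 = - \frac{1046518939}{34042}$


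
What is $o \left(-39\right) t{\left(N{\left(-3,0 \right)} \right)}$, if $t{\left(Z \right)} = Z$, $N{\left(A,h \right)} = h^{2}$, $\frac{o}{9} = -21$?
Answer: $0$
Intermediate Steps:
$o = -189$ ($o = 9 \left(-21\right) = -189$)
$o \left(-39\right) t{\left(N{\left(-3,0 \right)} \right)} = \left(-189\right) \left(-39\right) 0^{2} = 7371 \cdot 0 = 0$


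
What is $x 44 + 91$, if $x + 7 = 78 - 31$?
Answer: $1851$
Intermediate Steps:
$x = 40$ ($x = -7 + \left(78 - 31\right) = -7 + 47 = 40$)
$x 44 + 91 = 40 \cdot 44 + 91 = 1760 + 91 = 1851$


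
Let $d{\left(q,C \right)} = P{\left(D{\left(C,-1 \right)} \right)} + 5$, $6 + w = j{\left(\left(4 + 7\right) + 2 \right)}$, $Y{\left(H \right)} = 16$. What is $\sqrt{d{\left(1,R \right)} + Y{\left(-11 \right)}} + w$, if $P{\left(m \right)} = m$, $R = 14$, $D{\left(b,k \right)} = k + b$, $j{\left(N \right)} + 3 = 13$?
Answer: $4 + \sqrt{34} \approx 9.8309$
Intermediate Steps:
$j{\left(N \right)} = 10$ ($j{\left(N \right)} = -3 + 13 = 10$)
$D{\left(b,k \right)} = b + k$
$w = 4$ ($w = -6 + 10 = 4$)
$d{\left(q,C \right)} = 4 + C$ ($d{\left(q,C \right)} = \left(C - 1\right) + 5 = \left(-1 + C\right) + 5 = 4 + C$)
$\sqrt{d{\left(1,R \right)} + Y{\left(-11 \right)}} + w = \sqrt{\left(4 + 14\right) + 16} + 4 = \sqrt{18 + 16} + 4 = \sqrt{34} + 4 = 4 + \sqrt{34}$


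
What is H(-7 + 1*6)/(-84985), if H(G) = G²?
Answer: -1/84985 ≈ -1.1767e-5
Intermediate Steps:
H(-7 + 1*6)/(-84985) = (-7 + 1*6)²/(-84985) = (-7 + 6)²*(-1/84985) = (-1)²*(-1/84985) = 1*(-1/84985) = -1/84985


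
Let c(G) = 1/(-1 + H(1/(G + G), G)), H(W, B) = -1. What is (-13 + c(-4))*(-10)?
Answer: 135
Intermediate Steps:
c(G) = -½ (c(G) = 1/(-1 - 1) = 1/(-2) = -½)
(-13 + c(-4))*(-10) = (-13 - ½)*(-10) = -27/2*(-10) = 135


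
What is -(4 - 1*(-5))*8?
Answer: -72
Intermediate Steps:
-(4 - 1*(-5))*8 = -(4 + 5)*8 = -1*9*8 = -9*8 = -72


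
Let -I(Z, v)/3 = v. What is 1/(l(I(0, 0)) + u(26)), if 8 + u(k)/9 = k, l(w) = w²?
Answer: 1/162 ≈ 0.0061728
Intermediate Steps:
I(Z, v) = -3*v
u(k) = -72 + 9*k
1/(l(I(0, 0)) + u(26)) = 1/((-3*0)² + (-72 + 9*26)) = 1/(0² + (-72 + 234)) = 1/(0 + 162) = 1/162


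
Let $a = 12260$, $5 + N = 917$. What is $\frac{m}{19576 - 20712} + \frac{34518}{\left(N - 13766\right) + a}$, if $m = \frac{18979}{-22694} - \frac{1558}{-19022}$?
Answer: $- \frac{128236686977365}{2206775090016} \approx -58.11$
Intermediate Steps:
$N = 912$ ($N = -5 + 917 = 912$)
$m = - \frac{162830643}{215842634}$ ($m = 18979 \left(- \frac{1}{22694}\right) - - \frac{779}{9511} = - \frac{18979}{22694} + \frac{779}{9511} = - \frac{162830643}{215842634} \approx -0.7544$)
$\frac{m}{19576 - 20712} + \frac{34518}{\left(N - 13766\right) + a} = - \frac{162830643}{215842634 \left(19576 - 20712\right)} + \frac{34518}{\left(912 - 13766\right) + 12260} = - \frac{162830643}{215842634 \left(19576 - 20712\right)} + \frac{34518}{-12854 + 12260} = - \frac{162830643}{215842634 \left(-1136\right)} + \frac{34518}{-594} = \left(- \frac{162830643}{215842634}\right) \left(- \frac{1}{1136}\right) + 34518 \left(- \frac{1}{594}\right) = \frac{162830643}{245197232224} - \frac{523}{9} = - \frac{128236686977365}{2206775090016}$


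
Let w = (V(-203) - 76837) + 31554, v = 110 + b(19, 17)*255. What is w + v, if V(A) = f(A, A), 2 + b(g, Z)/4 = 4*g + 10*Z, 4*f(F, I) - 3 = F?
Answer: 203657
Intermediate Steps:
f(F, I) = ¾ + F/4
b(g, Z) = -8 + 16*g + 40*Z (b(g, Z) = -8 + 4*(4*g + 10*Z) = -8 + (16*g + 40*Z) = -8 + 16*g + 40*Z)
V(A) = ¾ + A/4
v = 248990 (v = 110 + (-8 + 16*19 + 40*17)*255 = 110 + (-8 + 304 + 680)*255 = 110 + 976*255 = 110 + 248880 = 248990)
w = -45333 (w = ((¾ + (¼)*(-203)) - 76837) + 31554 = ((¾ - 203/4) - 76837) + 31554 = (-50 - 76837) + 31554 = -76887 + 31554 = -45333)
w + v = -45333 + 248990 = 203657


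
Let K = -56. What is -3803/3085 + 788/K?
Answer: -660987/43190 ≈ -15.304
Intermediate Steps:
-3803/3085 + 788/K = -3803/3085 + 788/(-56) = -3803*1/3085 + 788*(-1/56) = -3803/3085 - 197/14 = -660987/43190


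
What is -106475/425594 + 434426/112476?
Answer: 1662627086/460279911 ≈ 3.6122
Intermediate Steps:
-106475/425594 + 434426/112476 = -106475*1/425594 + 434426*(1/112476) = -106475/425594 + 217213/56238 = 1662627086/460279911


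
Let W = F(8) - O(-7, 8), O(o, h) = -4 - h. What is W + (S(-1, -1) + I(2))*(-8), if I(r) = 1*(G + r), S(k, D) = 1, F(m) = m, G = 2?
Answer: -20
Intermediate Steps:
I(r) = 2 + r (I(r) = 1*(2 + r) = 2 + r)
W = 20 (W = 8 - (-4 - 1*8) = 8 - (-4 - 8) = 8 - 1*(-12) = 8 + 12 = 20)
W + (S(-1, -1) + I(2))*(-8) = 20 + (1 + (2 + 2))*(-8) = 20 + (1 + 4)*(-8) = 20 + 5*(-8) = 20 - 40 = -20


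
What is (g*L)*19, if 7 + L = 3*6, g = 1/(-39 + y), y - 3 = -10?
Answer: -209/46 ≈ -4.5435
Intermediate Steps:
y = -7 (y = 3 - 10 = -7)
g = -1/46 (g = 1/(-39 - 7) = 1/(-46) = -1/46 ≈ -0.021739)
L = 11 (L = -7 + 3*6 = -7 + 18 = 11)
(g*L)*19 = -1/46*11*19 = -11/46*19 = -209/46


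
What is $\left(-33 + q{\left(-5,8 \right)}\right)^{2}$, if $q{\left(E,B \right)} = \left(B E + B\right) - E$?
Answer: $3600$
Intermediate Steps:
$q{\left(E,B \right)} = B - E + B E$ ($q{\left(E,B \right)} = \left(B + B E\right) - E = B - E + B E$)
$\left(-33 + q{\left(-5,8 \right)}\right)^{2} = \left(-33 + \left(8 - -5 + 8 \left(-5\right)\right)\right)^{2} = \left(-33 + \left(8 + 5 - 40\right)\right)^{2} = \left(-33 - 27\right)^{2} = \left(-60\right)^{2} = 3600$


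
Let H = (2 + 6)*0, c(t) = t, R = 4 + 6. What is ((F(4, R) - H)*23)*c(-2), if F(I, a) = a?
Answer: -460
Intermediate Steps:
R = 10
H = 0 (H = 8*0 = 0)
((F(4, R) - H)*23)*c(-2) = ((10 - 1*0)*23)*(-2) = ((10 + 0)*23)*(-2) = (10*23)*(-2) = 230*(-2) = -460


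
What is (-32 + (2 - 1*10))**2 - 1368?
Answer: 232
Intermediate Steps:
(-32 + (2 - 1*10))**2 - 1368 = (-32 + (2 - 10))**2 - 1368 = (-32 - 8)**2 - 1368 = (-40)**2 - 1368 = 1600 - 1368 = 232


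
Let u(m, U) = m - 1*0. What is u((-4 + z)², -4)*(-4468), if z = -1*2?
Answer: -160848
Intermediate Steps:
z = -2
u(m, U) = m (u(m, U) = m + 0 = m)
u((-4 + z)², -4)*(-4468) = (-4 - 2)²*(-4468) = (-6)²*(-4468) = 36*(-4468) = -160848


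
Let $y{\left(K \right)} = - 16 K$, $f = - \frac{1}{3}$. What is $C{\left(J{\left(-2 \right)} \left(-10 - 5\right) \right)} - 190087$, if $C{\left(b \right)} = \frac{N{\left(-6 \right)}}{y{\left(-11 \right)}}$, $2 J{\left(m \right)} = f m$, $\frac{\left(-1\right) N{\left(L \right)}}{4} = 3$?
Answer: $- \frac{8363831}{44} \approx -1.9009 \cdot 10^{5}$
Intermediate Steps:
$f = - \frac{1}{3}$ ($f = \left(-1\right) \frac{1}{3} = - \frac{1}{3} \approx -0.33333$)
$N{\left(L \right)} = -12$ ($N{\left(L \right)} = \left(-4\right) 3 = -12$)
$J{\left(m \right)} = - \frac{m}{6}$ ($J{\left(m \right)} = \frac{\left(- \frac{1}{3}\right) m}{2} = - \frac{m}{6}$)
$C{\left(b \right)} = - \frac{3}{44}$ ($C{\left(b \right)} = - \frac{12}{\left(-16\right) \left(-11\right)} = - \frac{12}{176} = \left(-12\right) \frac{1}{176} = - \frac{3}{44}$)
$C{\left(J{\left(-2 \right)} \left(-10 - 5\right) \right)} - 190087 = - \frac{3}{44} - 190087 = - \frac{8363831}{44}$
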